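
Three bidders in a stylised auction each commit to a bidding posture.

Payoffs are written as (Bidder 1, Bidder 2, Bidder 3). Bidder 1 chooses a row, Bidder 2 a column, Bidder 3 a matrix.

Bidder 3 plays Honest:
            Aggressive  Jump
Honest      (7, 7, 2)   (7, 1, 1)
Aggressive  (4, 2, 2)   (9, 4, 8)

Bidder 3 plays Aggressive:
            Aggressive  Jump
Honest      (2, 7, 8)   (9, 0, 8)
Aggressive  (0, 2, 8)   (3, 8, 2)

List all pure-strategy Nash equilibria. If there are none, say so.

The pure Nash equilibria are (Honest, Aggressive, Aggressive); (Aggressive, Jump, Honest).

(Honest, Aggressive, Honest): Bidder 3 can switch to Aggressive (2 → 8). Not NE.
(Honest, Aggressive, Aggressive): Bidder 1 gets 2, best alternative 0; Bidder 2 gets 7, best alternative 0; Bidder 3 gets 8, best alternative 2. No profitable deviation — NE.
(Honest, Jump, Honest): Bidder 1 can switch to Aggressive (7 → 9). Not NE.
(Honest, Jump, Aggressive): Bidder 2 can switch to Aggressive (0 → 7). Not NE.
(Aggressive, Aggressive, Honest): Bidder 1 can switch to Honest (4 → 7). Not NE.
(Aggressive, Aggressive, Aggressive): Bidder 1 can switch to Honest (0 → 2). Not NE.
(Aggressive, Jump, Honest): Bidder 1 gets 9, best alternative 7; Bidder 2 gets 4, best alternative 2; Bidder 3 gets 8, best alternative 2. No profitable deviation — NE.
(Aggressive, Jump, Aggressive): Bidder 1 can switch to Honest (3 → 9). Not NE.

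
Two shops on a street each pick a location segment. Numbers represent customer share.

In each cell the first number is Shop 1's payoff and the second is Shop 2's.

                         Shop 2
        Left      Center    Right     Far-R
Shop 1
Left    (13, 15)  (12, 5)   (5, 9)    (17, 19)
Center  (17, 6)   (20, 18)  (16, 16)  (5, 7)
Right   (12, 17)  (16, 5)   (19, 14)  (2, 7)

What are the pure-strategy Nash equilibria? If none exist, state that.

Pure-strategy Nash equilibria: (Left, Far-R) and (Center, Center)

Shop 1 against Left: payoffs 13, 17, 12 → best response Center.
Shop 1 against Center: payoffs 12, 20, 16 → best response Center.
Shop 1 against Right: payoffs 5, 16, 19 → best response Right.
Shop 1 against Far-R: payoffs 17, 5, 2 → best response Left.
Shop 2 against Left: payoffs 15, 5, 9, 19 → best response Far-R.
Shop 2 against Center: payoffs 6, 18, 16, 7 → best response Center.
Shop 2 against Right: payoffs 17, 5, 14, 7 → best response Left.
Mutual best responses: (Left, Far-R); (Center, Center).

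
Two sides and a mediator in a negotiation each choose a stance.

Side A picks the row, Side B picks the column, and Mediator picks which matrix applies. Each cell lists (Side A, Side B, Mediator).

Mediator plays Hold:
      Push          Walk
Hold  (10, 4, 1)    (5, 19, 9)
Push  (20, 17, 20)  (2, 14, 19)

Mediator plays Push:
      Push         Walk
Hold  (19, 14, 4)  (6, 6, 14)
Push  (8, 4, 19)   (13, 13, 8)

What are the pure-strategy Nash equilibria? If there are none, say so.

The pure Nash equilibria are (Hold, Push, Push); (Push, Push, Hold).

For each player, find the best response to each opponent profile; mutual best responses are the pure NE.
Side A against (Push, Hold): payoffs 10, 20 → best response Push.
Side A against (Push, Push): payoffs 19, 8 → best response Hold.
Side A against (Walk, Hold): payoffs 5, 2 → best response Hold.
Side A against (Walk, Push): payoffs 6, 13 → best response Push.
Side B against (Hold, Hold): payoffs 4, 19 → best response Walk.
Side B against (Hold, Push): payoffs 14, 6 → best response Push.
Side B against (Push, Hold): payoffs 17, 14 → best response Push.
Side B against (Push, Push): payoffs 4, 13 → best response Walk.
Mediator against (Hold, Push): payoffs 1, 4 → best response Push.
Mediator against (Hold, Walk): payoffs 9, 14 → best response Push.
Mediator against (Push, Push): payoffs 20, 19 → best response Hold.
Mediator against (Push, Walk): payoffs 19, 8 → best response Hold.
Mutual best responses: (Hold, Push, Push); (Push, Push, Hold).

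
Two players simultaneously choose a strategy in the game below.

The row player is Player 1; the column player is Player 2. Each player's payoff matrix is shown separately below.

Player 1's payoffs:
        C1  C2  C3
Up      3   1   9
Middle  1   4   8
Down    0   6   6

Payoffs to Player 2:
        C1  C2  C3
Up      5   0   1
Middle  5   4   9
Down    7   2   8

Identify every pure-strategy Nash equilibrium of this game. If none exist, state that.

(Up, C1): Player 1 gets 3, best alternative 1; Player 2 gets 5, best alternative 1. No profitable deviation — NE.
(Up, C2): Player 1 can switch to Middle (1 → 4). Not NE.
(Up, C3): Player 2 can switch to C1 (1 → 5). Not NE.
(Middle, C1): Player 1 can switch to Up (1 → 3). Not NE.
(Middle, C2): Player 1 can switch to Down (4 → 6). Not NE.
(Middle, C3): Player 1 can switch to Up (8 → 9). Not NE.
(Down, C1): Player 1 can switch to Up (0 → 3). Not NE.
(Down, C2): Player 2 can switch to C1 (2 → 7). Not NE.
(Down, C3): Player 1 can switch to Up (6 → 9). Not NE.

The unique pure-strategy Nash equilibrium is (Up, C1).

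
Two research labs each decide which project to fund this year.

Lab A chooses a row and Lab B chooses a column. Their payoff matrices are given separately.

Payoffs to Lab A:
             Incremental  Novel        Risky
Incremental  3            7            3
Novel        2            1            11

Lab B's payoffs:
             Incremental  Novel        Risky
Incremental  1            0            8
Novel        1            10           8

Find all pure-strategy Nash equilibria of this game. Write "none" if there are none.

(Incremental, Incremental): Lab B can switch to Risky (1 → 8). Not NE.
(Incremental, Novel): Lab B can switch to Incremental (0 → 1). Not NE.
(Incremental, Risky): Lab A can switch to Novel (3 → 11). Not NE.
(Novel, Incremental): Lab A can switch to Incremental (2 → 3). Not NE.
(Novel, Novel): Lab A can switch to Incremental (1 → 7). Not NE.
(Novel, Risky): Lab B can switch to Novel (8 → 10). Not NE.

There is no pure-strategy Nash equilibrium.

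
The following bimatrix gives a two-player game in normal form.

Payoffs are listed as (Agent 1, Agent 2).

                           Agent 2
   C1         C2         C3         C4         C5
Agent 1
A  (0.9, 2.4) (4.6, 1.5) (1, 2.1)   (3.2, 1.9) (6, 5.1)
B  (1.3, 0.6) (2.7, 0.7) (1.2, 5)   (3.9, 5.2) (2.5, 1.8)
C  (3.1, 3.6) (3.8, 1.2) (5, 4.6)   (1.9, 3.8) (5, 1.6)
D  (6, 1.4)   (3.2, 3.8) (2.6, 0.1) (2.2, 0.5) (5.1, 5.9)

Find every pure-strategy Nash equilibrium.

(A, C1): Agent 1 can switch to B (0.9 → 1.3). Not NE.
(A, C2): Agent 2 can switch to C1 (1.5 → 2.4). Not NE.
(A, C3): Agent 1 can switch to B (1 → 1.2). Not NE.
(A, C4): Agent 1 can switch to B (3.2 → 3.9). Not NE.
(A, C5): Agent 1 gets 6, best alternative 5.1; Agent 2 gets 5.1, best alternative 2.4. No profitable deviation — NE.
(B, C1): Agent 1 can switch to C (1.3 → 3.1). Not NE.
(B, C2): Agent 1 can switch to A (2.7 → 4.6). Not NE.
(B, C4): Agent 1 gets 3.9, best alternative 3.2; Agent 2 gets 5.2, best alternative 5. No profitable deviation — NE.
(C, C3): Agent 1 gets 5, best alternative 2.6; Agent 2 gets 4.6, best alternative 3.8. No profitable deviation — NE.
(The remaining 11 profiles each have a profitable deviation by the same check.)

The pure Nash equilibria are (A, C5); (B, C4); (C, C3).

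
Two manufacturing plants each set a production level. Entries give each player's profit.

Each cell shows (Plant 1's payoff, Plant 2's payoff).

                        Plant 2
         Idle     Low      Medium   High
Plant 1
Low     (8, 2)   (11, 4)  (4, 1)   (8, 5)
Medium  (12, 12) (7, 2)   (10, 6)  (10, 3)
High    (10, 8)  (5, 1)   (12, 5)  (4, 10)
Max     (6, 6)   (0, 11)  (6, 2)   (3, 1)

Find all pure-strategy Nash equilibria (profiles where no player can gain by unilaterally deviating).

Pure NE: (Medium, Idle)

Plant 1 against Idle: payoffs 8, 12, 10, 6 → best response Medium.
Plant 1 against Low: payoffs 11, 7, 5, 0 → best response Low.
Plant 1 against Medium: payoffs 4, 10, 12, 6 → best response High.
Plant 1 against High: payoffs 8, 10, 4, 3 → best response Medium.
Plant 2 against Low: payoffs 2, 4, 1, 5 → best response High.
Plant 2 against Medium: payoffs 12, 2, 6, 3 → best response Idle.
Plant 2 against High: payoffs 8, 1, 5, 10 → best response High.
Plant 2 against Max: payoffs 6, 11, 2, 1 → best response Low.
Mutual best responses: (Medium, Idle).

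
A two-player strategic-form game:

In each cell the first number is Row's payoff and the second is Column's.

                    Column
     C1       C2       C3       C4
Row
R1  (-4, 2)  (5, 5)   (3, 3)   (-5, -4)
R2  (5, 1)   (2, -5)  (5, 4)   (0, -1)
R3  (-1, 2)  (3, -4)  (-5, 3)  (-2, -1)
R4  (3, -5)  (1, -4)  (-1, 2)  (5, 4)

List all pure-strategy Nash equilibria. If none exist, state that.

The pure Nash equilibria are (R1, C2); (R2, C3); (R4, C4).

(R1, C1): Row can switch to R2 (-4 → 5). Not NE.
(R1, C2): Row gets 5, best alternative 3; Column gets 5, best alternative 3. No profitable deviation — NE.
(R1, C3): Row can switch to R2 (3 → 5). Not NE.
(R1, C4): Row can switch to R2 (-5 → 0). Not NE.
(R2, C1): Column can switch to C3 (1 → 4). Not NE.
(R2, C2): Row can switch to R1 (2 → 5). Not NE.
(R2, C3): Row gets 5, best alternative 3; Column gets 4, best alternative 1. No profitable deviation — NE.
(R2, C4): Row can switch to R4 (0 → 5). Not NE.
(R3, C1): Row can switch to R2 (-1 → 5). Not NE.
(R3, C2): Row can switch to R1 (3 → 5). Not NE.
(R4, C4): Row gets 5, best alternative 0; Column gets 4, best alternative 2. No profitable deviation — NE.
(The remaining 5 profiles each have a profitable deviation by the same check.)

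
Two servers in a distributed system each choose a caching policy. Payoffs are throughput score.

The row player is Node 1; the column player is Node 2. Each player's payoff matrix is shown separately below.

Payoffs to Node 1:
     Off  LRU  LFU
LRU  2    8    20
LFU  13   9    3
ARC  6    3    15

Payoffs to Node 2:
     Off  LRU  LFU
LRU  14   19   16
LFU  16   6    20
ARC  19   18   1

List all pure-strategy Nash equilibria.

There is no pure-strategy Nash equilibrium.

(LRU, Off): Node 1 can switch to LFU (2 → 13). Not NE.
(LRU, LRU): Node 1 can switch to LFU (8 → 9). Not NE.
(LRU, LFU): Node 2 can switch to LRU (16 → 19). Not NE.
(LFU, Off): Node 2 can switch to LFU (16 → 20). Not NE.
(LFU, LRU): Node 2 can switch to Off (6 → 16). Not NE.
(LFU, LFU): Node 1 can switch to LRU (3 → 20). Not NE.
(ARC, Off): Node 1 can switch to LFU (6 → 13). Not NE.
(ARC, LRU): Node 1 can switch to LRU (3 → 8). Not NE.
(The remaining 1 profile has a profitable deviation by the same check.)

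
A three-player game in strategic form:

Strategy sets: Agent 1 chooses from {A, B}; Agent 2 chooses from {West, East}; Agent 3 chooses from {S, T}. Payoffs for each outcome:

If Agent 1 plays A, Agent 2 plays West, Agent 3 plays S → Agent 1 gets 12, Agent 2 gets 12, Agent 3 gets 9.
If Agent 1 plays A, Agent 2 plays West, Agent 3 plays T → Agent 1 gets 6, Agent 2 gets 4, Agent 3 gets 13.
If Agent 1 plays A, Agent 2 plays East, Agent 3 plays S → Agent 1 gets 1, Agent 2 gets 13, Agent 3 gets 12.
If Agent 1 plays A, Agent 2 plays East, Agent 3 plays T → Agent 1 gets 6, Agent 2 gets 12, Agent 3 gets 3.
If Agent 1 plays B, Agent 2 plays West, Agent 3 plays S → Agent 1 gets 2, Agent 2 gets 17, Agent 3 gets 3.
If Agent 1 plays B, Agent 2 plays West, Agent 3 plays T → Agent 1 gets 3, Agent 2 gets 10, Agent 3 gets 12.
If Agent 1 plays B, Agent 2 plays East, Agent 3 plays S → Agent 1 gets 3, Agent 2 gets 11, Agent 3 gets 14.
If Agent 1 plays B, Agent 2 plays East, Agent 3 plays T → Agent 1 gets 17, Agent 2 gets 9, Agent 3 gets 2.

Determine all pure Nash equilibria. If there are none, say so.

Mark each player's best response to every combination of opponents' strategies; a profile where every player is best-responding is a pure Nash equilibrium.
Agent 1 against (West, S): payoffs 12, 2 → best response A.
Agent 1 against (West, T): payoffs 6, 3 → best response A.
Agent 1 against (East, S): payoffs 1, 3 → best response B.
Agent 1 against (East, T): payoffs 6, 17 → best response B.
Agent 2 against (A, S): payoffs 12, 13 → best response East.
Agent 2 against (A, T): payoffs 4, 12 → best response East.
Agent 2 against (B, S): payoffs 17, 11 → best response West.
Agent 2 against (B, T): payoffs 10, 9 → best response West.
Agent 3 against (A, West): payoffs 9, 13 → best response T.
Agent 3 against (A, East): payoffs 12, 3 → best response S.
Agent 3 against (B, West): payoffs 3, 12 → best response T.
Agent 3 against (B, East): payoffs 14, 2 → best response S.
No profile is a mutual best response for all players.

This game has no pure Nash equilibrium.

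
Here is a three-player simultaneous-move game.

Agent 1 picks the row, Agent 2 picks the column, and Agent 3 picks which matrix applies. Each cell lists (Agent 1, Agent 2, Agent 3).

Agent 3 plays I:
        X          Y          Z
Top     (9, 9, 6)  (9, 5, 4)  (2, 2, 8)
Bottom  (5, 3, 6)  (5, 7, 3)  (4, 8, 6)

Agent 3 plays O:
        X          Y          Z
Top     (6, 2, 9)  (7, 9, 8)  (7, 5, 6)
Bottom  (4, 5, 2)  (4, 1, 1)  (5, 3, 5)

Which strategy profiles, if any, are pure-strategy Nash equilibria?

(Top, X, I): Agent 3 can switch to O (6 → 9). Not NE.
(Top, X, O): Agent 2 can switch to Y (2 → 9). Not NE.
(Top, Y, I): Agent 2 can switch to X (5 → 9). Not NE.
(Top, Y, O): Agent 1 gets 7, best alternative 4; Agent 2 gets 9, best alternative 5; Agent 3 gets 8, best alternative 4. No profitable deviation — NE.
(Top, Z, I): Agent 1 can switch to Bottom (2 → 4). Not NE.
(Top, Z, O): Agent 2 can switch to Y (5 → 9). Not NE.
(Bottom, X, I): Agent 1 can switch to Top (5 → 9). Not NE.
(Bottom, Z, I): Agent 1 gets 4, best alternative 2; Agent 2 gets 8, best alternative 7; Agent 3 gets 6, best alternative 5. No profitable deviation — NE.
(The remaining 4 profiles each have a profitable deviation by the same check.)

Pure-strategy Nash equilibria: (Top, Y, O), (Bottom, Z, I)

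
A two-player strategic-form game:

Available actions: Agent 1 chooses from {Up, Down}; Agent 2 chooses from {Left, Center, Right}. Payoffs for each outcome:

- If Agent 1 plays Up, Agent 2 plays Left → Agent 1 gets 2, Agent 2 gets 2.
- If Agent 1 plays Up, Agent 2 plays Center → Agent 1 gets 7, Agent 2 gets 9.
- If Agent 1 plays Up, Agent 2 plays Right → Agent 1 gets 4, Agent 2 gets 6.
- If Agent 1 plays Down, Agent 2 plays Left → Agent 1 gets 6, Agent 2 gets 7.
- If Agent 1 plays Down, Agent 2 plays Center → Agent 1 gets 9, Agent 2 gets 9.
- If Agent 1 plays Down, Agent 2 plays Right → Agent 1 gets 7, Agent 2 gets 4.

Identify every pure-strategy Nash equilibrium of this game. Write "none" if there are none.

(Up, Left): Agent 1 can switch to Down (2 → 6). Not NE.
(Up, Center): Agent 1 can switch to Down (7 → 9). Not NE.
(Up, Right): Agent 1 can switch to Down (4 → 7). Not NE.
(Down, Left): Agent 2 can switch to Center (7 → 9). Not NE.
(Down, Center): Agent 1 gets 9, best alternative 7; Agent 2 gets 9, best alternative 7. No profitable deviation — NE.
(Down, Right): Agent 2 can switch to Left (4 → 7). Not NE.

The unique pure-strategy Nash equilibrium is (Down, Center).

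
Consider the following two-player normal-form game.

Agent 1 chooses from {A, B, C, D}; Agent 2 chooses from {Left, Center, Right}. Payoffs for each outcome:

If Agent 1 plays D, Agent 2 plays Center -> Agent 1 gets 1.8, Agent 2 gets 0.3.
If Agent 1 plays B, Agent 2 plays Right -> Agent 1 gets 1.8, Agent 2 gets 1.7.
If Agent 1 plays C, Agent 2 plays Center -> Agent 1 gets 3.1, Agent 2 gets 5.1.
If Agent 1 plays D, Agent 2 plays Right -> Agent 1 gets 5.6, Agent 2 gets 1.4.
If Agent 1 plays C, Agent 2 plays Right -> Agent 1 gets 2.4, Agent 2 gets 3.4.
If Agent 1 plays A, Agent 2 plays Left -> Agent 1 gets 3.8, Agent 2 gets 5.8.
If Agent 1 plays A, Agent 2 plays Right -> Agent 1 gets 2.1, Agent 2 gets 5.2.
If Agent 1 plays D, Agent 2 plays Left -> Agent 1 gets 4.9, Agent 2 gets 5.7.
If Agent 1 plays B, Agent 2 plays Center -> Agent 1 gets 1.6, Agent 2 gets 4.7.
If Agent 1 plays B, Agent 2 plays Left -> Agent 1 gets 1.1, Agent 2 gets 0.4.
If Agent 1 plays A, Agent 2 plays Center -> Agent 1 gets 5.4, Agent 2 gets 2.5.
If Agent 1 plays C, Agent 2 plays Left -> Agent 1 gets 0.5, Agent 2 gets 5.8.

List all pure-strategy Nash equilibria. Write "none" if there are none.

(A, Left): Agent 1 can switch to D (3.8 → 4.9). Not NE.
(A, Center): Agent 2 can switch to Left (2.5 → 5.8). Not NE.
(A, Right): Agent 1 can switch to C (2.1 → 2.4). Not NE.
(B, Left): Agent 1 can switch to A (1.1 → 3.8). Not NE.
(B, Center): Agent 1 can switch to A (1.6 → 5.4). Not NE.
(B, Right): Agent 1 can switch to A (1.8 → 2.1). Not NE.
(C, Left): Agent 1 can switch to A (0.5 → 3.8). Not NE.
(C, Center): Agent 1 can switch to A (3.1 → 5.4). Not NE.
(C, Right): Agent 1 can switch to D (2.4 → 5.6). Not NE.
(D, Left): Agent 1 gets 4.9, best alternative 3.8; Agent 2 gets 5.7, best alternative 1.4. No profitable deviation — NE.
(D, Center): Agent 1 can switch to A (1.8 → 5.4). Not NE.
(The remaining 1 profile has a profitable deviation by the same check.)

The unique pure-strategy Nash equilibrium is (D, Left).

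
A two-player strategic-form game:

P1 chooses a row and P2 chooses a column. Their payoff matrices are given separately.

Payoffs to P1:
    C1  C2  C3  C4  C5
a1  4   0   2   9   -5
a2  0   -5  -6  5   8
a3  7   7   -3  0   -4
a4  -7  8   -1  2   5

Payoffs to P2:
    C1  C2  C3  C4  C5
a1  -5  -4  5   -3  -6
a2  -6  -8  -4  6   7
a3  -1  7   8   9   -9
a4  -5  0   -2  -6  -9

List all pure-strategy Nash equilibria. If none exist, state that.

P1 against C1: payoffs 4, 0, 7, -7 → best response a3.
P1 against C2: payoffs 0, -5, 7, 8 → best response a4.
P1 against C3: payoffs 2, -6, -3, -1 → best response a1.
P1 against C4: payoffs 9, 5, 0, 2 → best response a1.
P1 against C5: payoffs -5, 8, -4, 5 → best response a2.
P2 against a1: payoffs -5, -4, 5, -3, -6 → best response C3.
P2 against a2: payoffs -6, -8, -4, 6, 7 → best response C5.
P2 against a3: payoffs -1, 7, 8, 9, -9 → best response C4.
P2 against a4: payoffs -5, 0, -2, -6, -9 → best response C2.
Mutual best responses: (a1, C3); (a2, C5); (a4, C2).

The pure Nash equilibria are (a1, C3) and (a2, C5) and (a4, C2).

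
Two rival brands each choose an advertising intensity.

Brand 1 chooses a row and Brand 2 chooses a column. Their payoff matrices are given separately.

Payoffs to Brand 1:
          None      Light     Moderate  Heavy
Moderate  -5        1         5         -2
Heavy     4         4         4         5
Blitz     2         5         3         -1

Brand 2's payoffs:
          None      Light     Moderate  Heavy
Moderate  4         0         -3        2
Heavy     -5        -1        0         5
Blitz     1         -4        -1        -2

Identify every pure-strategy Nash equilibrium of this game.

For each strategy profile, look for a profitable unilateral deviation.
(Moderate, None): Brand 1 can switch to Heavy (-5 → 4). Not NE.
(Moderate, Light): Brand 1 can switch to Heavy (1 → 4). Not NE.
(Moderate, Moderate): Brand 2 can switch to None (-3 → 4). Not NE.
(Moderate, Heavy): Brand 1 can switch to Heavy (-2 → 5). Not NE.
(Heavy, None): Brand 2 can switch to Light (-5 → -1). Not NE.
(Heavy, Light): Brand 1 can switch to Blitz (4 → 5). Not NE.
(Heavy, Moderate): Brand 1 can switch to Moderate (4 → 5). Not NE.
(Heavy, Heavy): Brand 1 gets 5, best alternative -1; Brand 2 gets 5, best alternative 0. No profitable deviation — NE.
(Blitz, None): Brand 1 can switch to Heavy (2 → 4). Not NE.
(Blitz, Light): Brand 2 can switch to None (-4 → 1). Not NE.
(Blitz, Moderate): Brand 1 can switch to Moderate (3 → 5). Not NE.
(The remaining 1 profile has a profitable deviation by the same check.)

Pure NE: (Heavy, Heavy)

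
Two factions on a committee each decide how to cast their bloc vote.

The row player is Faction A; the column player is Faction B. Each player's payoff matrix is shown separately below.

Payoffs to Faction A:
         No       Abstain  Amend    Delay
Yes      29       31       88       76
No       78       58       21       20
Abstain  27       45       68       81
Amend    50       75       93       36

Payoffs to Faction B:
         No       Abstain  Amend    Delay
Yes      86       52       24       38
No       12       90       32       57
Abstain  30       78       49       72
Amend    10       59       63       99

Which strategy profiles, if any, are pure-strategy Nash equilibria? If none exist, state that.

This game has no pure Nash equilibrium.

For each strategy profile, look for a profitable unilateral deviation.
(Yes, No): Faction A can switch to No (29 → 78). Not NE.
(Yes, Abstain): Faction A can switch to No (31 → 58). Not NE.
(Yes, Amend): Faction A can switch to Amend (88 → 93). Not NE.
(Yes, Delay): Faction A can switch to Abstain (76 → 81). Not NE.
(No, No): Faction B can switch to Abstain (12 → 90). Not NE.
(No, Abstain): Faction A can switch to Amend (58 → 75). Not NE.
(No, Amend): Faction A can switch to Yes (21 → 88). Not NE.
(No, Delay): Faction A can switch to Yes (20 → 76). Not NE.
(The remaining 8 profiles each have a profitable deviation by the same check.)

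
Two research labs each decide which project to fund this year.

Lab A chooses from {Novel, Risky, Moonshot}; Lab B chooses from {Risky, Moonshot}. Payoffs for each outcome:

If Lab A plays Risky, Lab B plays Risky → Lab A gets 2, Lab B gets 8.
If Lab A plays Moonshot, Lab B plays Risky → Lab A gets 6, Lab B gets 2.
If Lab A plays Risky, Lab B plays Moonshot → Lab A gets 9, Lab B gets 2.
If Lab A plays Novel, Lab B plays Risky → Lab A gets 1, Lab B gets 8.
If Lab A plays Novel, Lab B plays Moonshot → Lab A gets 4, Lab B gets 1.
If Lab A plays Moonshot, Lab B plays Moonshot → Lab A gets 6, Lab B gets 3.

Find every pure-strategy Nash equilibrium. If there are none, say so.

(Novel, Risky): Lab A can switch to Risky (1 → 2). Not NE.
(Novel, Moonshot): Lab A can switch to Risky (4 → 9). Not NE.
(Risky, Risky): Lab A can switch to Moonshot (2 → 6). Not NE.
(Risky, Moonshot): Lab B can switch to Risky (2 → 8). Not NE.
(Moonshot, Risky): Lab B can switch to Moonshot (2 → 3). Not NE.
(Moonshot, Moonshot): Lab A can switch to Risky (6 → 9). Not NE.

There is no pure-strategy Nash equilibrium.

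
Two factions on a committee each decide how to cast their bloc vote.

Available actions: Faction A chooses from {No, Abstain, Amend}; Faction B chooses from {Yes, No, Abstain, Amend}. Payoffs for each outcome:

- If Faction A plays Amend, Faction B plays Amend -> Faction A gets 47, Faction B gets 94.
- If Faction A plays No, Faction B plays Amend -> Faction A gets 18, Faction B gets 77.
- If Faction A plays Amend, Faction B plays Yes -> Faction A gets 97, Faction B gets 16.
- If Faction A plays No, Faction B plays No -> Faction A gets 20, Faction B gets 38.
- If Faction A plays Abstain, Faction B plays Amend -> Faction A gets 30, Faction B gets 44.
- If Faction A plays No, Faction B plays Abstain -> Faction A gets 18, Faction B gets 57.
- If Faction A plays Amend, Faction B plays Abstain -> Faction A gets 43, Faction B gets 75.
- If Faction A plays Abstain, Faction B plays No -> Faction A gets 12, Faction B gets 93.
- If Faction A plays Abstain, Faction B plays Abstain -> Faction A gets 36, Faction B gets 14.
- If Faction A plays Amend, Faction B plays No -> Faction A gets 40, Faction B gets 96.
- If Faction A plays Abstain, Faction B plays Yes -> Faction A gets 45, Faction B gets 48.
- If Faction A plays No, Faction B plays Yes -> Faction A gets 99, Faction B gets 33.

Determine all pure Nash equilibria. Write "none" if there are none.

Pure NE: (Amend, No)

Check each profile: it is a Nash equilibrium iff no player can strictly gain by switching unilaterally.
(No, Yes): Faction B can switch to No (33 → 38). Not NE.
(No, No): Faction A can switch to Amend (20 → 40). Not NE.
(No, Abstain): Faction A can switch to Abstain (18 → 36). Not NE.
(No, Amend): Faction A can switch to Abstain (18 → 30). Not NE.
(Abstain, Yes): Faction A can switch to No (45 → 99). Not NE.
(Abstain, No): Faction A can switch to No (12 → 20). Not NE.
(Abstain, Abstain): Faction A can switch to Amend (36 → 43). Not NE.
(Abstain, Amend): Faction A can switch to Amend (30 → 47). Not NE.
(Amend, Yes): Faction A can switch to No (97 → 99). Not NE.
(Amend, No): Faction A gets 40, best alternative 20; Faction B gets 96, best alternative 94. No profitable deviation — NE.
(Amend, Abstain): Faction B can switch to No (75 → 96). Not NE.
(Amend, Amend): Faction B can switch to No (94 → 96). Not NE.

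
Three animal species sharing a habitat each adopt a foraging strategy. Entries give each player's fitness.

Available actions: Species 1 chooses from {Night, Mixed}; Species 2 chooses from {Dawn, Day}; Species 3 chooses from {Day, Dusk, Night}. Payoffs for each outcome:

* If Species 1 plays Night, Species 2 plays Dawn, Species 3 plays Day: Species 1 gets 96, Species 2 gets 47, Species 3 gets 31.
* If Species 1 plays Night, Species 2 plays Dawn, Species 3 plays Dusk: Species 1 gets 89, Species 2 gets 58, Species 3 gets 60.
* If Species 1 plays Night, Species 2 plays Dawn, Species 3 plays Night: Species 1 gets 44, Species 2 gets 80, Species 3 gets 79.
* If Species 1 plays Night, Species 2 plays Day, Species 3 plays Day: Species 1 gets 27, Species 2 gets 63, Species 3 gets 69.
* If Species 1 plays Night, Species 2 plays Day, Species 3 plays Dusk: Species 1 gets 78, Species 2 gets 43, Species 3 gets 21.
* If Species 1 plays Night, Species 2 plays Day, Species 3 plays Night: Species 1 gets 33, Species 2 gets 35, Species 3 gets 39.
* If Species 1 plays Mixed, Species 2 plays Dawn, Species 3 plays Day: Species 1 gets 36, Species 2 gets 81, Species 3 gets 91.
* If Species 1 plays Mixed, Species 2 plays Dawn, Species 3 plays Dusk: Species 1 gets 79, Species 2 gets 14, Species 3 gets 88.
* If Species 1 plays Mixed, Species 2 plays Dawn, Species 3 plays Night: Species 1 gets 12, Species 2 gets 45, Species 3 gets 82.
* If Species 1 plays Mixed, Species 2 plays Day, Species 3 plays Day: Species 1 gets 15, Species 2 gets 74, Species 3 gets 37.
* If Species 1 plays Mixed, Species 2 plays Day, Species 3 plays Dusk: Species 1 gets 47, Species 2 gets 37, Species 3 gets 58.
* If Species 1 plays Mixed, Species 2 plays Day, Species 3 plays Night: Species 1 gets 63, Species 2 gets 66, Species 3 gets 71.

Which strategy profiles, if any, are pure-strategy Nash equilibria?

The pure Nash equilibria are (Night, Dawn, Night), (Night, Day, Day), (Mixed, Day, Night).

Species 1 against (Dawn, Day): payoffs 96, 36 → best response Night.
Species 1 against (Dawn, Dusk): payoffs 89, 79 → best response Night.
Species 1 against (Dawn, Night): payoffs 44, 12 → best response Night.
Species 1 against (Day, Day): payoffs 27, 15 → best response Night.
Species 1 against (Day, Dusk): payoffs 78, 47 → best response Night.
Species 1 against (Day, Night): payoffs 33, 63 → best response Mixed.
Species 2 against (Night, Day): payoffs 47, 63 → best response Day.
Species 2 against (Night, Dusk): payoffs 58, 43 → best response Dawn.
Species 2 against (Night, Night): payoffs 80, 35 → best response Dawn.
Species 2 against (Mixed, Day): payoffs 81, 74 → best response Dawn.
Species 2 against (Mixed, Dusk): payoffs 14, 37 → best response Day.
Species 2 against (Mixed, Night): payoffs 45, 66 → best response Day.
Species 3 against (Night, Dawn): payoffs 31, 60, 79 → best response Night.
Species 3 against (Night, Day): payoffs 69, 21, 39 → best response Day.
Species 3 against (Mixed, Dawn): payoffs 91, 88, 82 → best response Day.
Species 3 against (Mixed, Day): payoffs 37, 58, 71 → best response Night.
Mutual best responses: (Night, Dawn, Night); (Night, Day, Day); (Mixed, Day, Night).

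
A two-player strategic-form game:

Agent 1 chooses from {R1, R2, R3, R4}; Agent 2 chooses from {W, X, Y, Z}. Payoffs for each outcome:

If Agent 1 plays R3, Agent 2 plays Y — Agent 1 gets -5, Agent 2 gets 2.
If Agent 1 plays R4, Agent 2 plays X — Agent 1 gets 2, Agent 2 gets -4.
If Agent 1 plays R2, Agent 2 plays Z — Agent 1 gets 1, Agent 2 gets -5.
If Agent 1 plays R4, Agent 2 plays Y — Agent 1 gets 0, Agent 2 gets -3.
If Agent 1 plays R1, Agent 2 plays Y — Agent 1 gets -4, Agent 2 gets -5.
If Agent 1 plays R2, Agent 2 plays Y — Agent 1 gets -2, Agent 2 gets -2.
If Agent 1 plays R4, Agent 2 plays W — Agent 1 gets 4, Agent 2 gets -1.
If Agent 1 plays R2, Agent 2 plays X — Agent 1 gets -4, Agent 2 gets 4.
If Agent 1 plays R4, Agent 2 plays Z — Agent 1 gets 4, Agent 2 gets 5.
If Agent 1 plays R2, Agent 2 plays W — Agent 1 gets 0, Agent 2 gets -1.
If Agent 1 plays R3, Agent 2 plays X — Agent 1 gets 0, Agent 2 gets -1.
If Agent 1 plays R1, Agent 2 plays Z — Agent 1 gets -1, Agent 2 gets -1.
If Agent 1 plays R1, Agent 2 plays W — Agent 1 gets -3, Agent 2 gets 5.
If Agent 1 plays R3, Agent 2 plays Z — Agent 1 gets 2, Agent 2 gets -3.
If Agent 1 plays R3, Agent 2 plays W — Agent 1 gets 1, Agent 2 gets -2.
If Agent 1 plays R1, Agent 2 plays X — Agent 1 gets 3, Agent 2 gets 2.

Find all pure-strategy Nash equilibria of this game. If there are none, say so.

Agent 1 against W: payoffs -3, 0, 1, 4 → best response R4.
Agent 1 against X: payoffs 3, -4, 0, 2 → best response R1.
Agent 1 against Y: payoffs -4, -2, -5, 0 → best response R4.
Agent 1 against Z: payoffs -1, 1, 2, 4 → best response R4.
Agent 2 against R1: payoffs 5, 2, -5, -1 → best response W.
Agent 2 against R2: payoffs -1, 4, -2, -5 → best response X.
Agent 2 against R3: payoffs -2, -1, 2, -3 → best response Y.
Agent 2 against R4: payoffs -1, -4, -3, 5 → best response Z.
Mutual best responses: (R4, Z).

(R4, Z)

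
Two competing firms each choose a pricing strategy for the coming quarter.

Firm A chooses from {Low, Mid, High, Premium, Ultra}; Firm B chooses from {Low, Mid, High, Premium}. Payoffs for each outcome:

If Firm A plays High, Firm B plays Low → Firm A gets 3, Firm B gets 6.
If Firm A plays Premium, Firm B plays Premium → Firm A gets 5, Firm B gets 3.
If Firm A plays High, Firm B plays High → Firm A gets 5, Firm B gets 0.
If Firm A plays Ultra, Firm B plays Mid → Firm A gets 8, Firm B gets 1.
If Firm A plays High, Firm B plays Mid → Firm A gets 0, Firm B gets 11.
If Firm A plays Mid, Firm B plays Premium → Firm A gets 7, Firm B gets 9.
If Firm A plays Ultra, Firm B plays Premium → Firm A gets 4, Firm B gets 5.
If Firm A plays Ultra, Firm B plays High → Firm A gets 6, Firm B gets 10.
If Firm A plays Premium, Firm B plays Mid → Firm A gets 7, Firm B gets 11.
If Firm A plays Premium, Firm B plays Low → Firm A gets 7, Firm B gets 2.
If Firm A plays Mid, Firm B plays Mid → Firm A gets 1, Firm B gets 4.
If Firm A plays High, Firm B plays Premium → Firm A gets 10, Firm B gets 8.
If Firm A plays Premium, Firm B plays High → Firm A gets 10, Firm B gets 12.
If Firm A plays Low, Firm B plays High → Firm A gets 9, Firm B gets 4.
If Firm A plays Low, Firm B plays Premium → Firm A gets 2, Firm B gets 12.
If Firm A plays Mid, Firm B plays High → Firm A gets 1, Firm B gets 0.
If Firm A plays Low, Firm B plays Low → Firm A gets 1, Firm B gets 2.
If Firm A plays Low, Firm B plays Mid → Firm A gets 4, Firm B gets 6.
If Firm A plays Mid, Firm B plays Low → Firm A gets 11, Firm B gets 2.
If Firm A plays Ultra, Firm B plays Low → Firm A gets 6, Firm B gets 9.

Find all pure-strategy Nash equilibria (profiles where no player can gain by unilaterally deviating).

Pure NE: (Premium, High)

Firm A against Low: payoffs 1, 11, 3, 7, 6 → best response Mid.
Firm A against Mid: payoffs 4, 1, 0, 7, 8 → best response Ultra.
Firm A against High: payoffs 9, 1, 5, 10, 6 → best response Premium.
Firm A against Premium: payoffs 2, 7, 10, 5, 4 → best response High.
Firm B against Low: payoffs 2, 6, 4, 12 → best response Premium.
Firm B against Mid: payoffs 2, 4, 0, 9 → best response Premium.
Firm B against High: payoffs 6, 11, 0, 8 → best response Mid.
Firm B against Premium: payoffs 2, 11, 12, 3 → best response High.
Firm B against Ultra: payoffs 9, 1, 10, 5 → best response High.
Mutual best responses: (Premium, High).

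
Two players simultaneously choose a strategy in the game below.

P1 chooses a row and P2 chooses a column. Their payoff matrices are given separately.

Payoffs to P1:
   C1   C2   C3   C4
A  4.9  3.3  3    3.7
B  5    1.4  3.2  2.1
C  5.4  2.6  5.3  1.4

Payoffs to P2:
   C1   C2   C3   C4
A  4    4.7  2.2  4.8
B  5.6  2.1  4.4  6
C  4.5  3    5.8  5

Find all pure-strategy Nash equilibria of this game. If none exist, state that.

(A, C1): P1 can switch to B (4.9 → 5). Not NE.
(A, C2): P2 can switch to C4 (4.7 → 4.8). Not NE.
(A, C3): P1 can switch to B (3 → 3.2). Not NE.
(A, C4): P1 gets 3.7, best alternative 2.1; P2 gets 4.8, best alternative 4.7. No profitable deviation — NE.
(B, C1): P1 can switch to C (5 → 5.4). Not NE.
(B, C2): P1 can switch to A (1.4 → 3.3). Not NE.
(B, C3): P1 can switch to C (3.2 → 5.3). Not NE.
(B, C4): P1 can switch to A (2.1 → 3.7). Not NE.
(C, C1): P2 can switch to C3 (4.5 → 5.8). Not NE.
(C, C2): P1 can switch to A (2.6 → 3.3). Not NE.
(C, C3): P1 gets 5.3, best alternative 3.2; P2 gets 5.8, best alternative 5. No profitable deviation — NE.
(C, C4): P1 can switch to A (1.4 → 3.7). Not NE.

Pure-strategy Nash equilibria: (A, C4), (C, C3)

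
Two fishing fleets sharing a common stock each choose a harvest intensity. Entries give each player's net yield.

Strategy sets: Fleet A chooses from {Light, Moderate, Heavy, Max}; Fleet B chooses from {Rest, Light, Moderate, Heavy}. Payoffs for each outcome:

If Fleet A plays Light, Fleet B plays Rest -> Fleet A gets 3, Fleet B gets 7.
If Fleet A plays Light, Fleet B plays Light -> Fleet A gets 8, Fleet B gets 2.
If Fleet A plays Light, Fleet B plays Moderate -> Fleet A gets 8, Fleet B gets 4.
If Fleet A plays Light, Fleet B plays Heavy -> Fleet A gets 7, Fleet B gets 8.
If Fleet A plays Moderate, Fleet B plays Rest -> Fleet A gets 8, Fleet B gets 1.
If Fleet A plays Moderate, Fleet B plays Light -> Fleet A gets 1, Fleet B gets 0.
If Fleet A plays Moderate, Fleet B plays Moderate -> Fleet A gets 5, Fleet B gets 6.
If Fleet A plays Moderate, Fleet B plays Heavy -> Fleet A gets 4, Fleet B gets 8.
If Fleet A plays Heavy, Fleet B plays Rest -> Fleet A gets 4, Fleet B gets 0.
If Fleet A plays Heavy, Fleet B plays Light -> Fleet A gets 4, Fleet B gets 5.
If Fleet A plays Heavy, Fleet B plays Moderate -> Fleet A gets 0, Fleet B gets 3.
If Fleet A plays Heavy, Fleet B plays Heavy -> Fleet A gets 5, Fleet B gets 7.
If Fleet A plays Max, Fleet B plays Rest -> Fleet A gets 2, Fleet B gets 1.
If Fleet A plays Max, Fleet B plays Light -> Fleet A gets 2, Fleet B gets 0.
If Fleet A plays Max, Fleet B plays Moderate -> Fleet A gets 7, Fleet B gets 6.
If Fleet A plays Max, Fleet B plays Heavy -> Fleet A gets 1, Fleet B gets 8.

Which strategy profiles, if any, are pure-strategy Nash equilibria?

(Light, Rest): Fleet A can switch to Moderate (3 → 8). Not NE.
(Light, Light): Fleet B can switch to Rest (2 → 7). Not NE.
(Light, Moderate): Fleet B can switch to Rest (4 → 7). Not NE.
(Light, Heavy): Fleet A gets 7, best alternative 5; Fleet B gets 8, best alternative 7. No profitable deviation — NE.
(Moderate, Rest): Fleet B can switch to Moderate (1 → 6). Not NE.
(Moderate, Light): Fleet A can switch to Light (1 → 8). Not NE.
(Moderate, Moderate): Fleet A can switch to Light (5 → 8). Not NE.
(Moderate, Heavy): Fleet A can switch to Light (4 → 7). Not NE.
(Heavy, Rest): Fleet A can switch to Moderate (4 → 8). Not NE.
(Heavy, Light): Fleet A can switch to Light (4 → 8). Not NE.
(Heavy, Moderate): Fleet A can switch to Light (0 → 8). Not NE.
(The remaining 5 profiles each have a profitable deviation by the same check.)

The unique pure-strategy Nash equilibrium is (Light, Heavy).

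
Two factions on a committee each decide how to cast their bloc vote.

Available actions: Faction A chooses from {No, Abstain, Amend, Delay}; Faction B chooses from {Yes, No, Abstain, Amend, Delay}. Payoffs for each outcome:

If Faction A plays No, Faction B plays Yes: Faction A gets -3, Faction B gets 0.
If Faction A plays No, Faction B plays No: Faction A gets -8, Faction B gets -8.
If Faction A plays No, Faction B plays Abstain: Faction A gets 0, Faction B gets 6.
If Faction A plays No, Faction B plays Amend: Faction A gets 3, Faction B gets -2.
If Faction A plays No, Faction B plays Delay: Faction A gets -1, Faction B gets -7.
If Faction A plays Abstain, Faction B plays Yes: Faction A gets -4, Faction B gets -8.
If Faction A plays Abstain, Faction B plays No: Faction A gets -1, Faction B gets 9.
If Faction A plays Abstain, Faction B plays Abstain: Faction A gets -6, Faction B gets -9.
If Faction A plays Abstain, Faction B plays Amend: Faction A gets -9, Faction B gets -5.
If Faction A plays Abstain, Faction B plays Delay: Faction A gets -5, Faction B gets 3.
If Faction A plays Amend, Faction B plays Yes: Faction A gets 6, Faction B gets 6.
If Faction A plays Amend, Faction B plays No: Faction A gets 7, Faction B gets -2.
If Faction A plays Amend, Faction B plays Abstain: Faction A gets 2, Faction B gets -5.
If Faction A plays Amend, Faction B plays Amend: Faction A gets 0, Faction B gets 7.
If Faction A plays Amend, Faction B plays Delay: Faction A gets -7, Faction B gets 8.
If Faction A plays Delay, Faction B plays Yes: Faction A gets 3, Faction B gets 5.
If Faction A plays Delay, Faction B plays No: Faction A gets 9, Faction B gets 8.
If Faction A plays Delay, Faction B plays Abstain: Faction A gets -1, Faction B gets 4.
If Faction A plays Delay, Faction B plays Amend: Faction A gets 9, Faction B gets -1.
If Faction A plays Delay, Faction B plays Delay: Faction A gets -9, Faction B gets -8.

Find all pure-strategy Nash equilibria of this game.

The unique pure-strategy Nash equilibrium is (Delay, No).

(No, Yes): Faction A can switch to Amend (-3 → 6). Not NE.
(No, No): Faction A can switch to Abstain (-8 → -1). Not NE.
(No, Abstain): Faction A can switch to Amend (0 → 2). Not NE.
(No, Amend): Faction A can switch to Delay (3 → 9). Not NE.
(No, Delay): Faction B can switch to Yes (-7 → 0). Not NE.
(Abstain, Yes): Faction A can switch to No (-4 → -3). Not NE.
(Abstain, No): Faction A can switch to Amend (-1 → 7). Not NE.
(Abstain, Abstain): Faction A can switch to No (-6 → 0). Not NE.
(Delay, No): Faction A gets 9, best alternative 7; Faction B gets 8, best alternative 5. No profitable deviation — NE.
(The remaining 11 profiles each have a profitable deviation by the same check.)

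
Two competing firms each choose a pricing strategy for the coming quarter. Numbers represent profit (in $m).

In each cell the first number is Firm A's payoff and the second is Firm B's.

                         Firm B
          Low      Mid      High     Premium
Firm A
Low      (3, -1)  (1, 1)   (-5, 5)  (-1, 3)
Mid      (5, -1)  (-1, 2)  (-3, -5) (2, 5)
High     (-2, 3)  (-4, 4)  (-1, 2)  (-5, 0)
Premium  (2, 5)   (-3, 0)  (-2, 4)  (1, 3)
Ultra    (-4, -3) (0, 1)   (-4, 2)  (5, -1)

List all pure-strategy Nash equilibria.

Check each profile: it is a Nash equilibrium iff no player can strictly gain by switching unilaterally.
(Low, Low): Firm A can switch to Mid (3 → 5). Not NE.
(Low, Mid): Firm B can switch to High (1 → 5). Not NE.
(Low, High): Firm A can switch to Mid (-5 → -3). Not NE.
(Low, Premium): Firm A can switch to Mid (-1 → 2). Not NE.
(Mid, Low): Firm B can switch to Mid (-1 → 2). Not NE.
(Mid, Mid): Firm A can switch to Low (-1 → 1). Not NE.
(The remaining 14 profiles each have a profitable deviation by the same check.)

none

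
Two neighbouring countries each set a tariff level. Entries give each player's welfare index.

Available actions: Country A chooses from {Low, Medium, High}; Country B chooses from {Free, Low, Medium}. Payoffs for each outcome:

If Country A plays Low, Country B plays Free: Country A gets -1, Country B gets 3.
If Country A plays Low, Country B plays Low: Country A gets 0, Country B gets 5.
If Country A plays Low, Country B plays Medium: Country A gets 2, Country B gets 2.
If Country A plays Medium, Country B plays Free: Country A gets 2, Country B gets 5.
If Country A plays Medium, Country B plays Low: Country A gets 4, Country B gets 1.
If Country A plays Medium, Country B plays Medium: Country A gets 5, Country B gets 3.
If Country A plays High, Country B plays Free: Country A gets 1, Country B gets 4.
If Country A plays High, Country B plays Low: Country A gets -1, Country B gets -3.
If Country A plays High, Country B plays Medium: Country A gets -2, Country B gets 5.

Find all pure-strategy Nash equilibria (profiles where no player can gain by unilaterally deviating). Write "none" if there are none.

Country A against Free: payoffs -1, 2, 1 → best response Medium.
Country A against Low: payoffs 0, 4, -1 → best response Medium.
Country A against Medium: payoffs 2, 5, -2 → best response Medium.
Country B against Low: payoffs 3, 5, 2 → best response Low.
Country B against Medium: payoffs 5, 1, 3 → best response Free.
Country B against High: payoffs 4, -3, 5 → best response Medium.
Mutual best responses: (Medium, Free).

(Medium, Free)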